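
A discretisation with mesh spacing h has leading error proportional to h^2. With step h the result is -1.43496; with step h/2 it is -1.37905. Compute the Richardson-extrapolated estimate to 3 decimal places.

-1.360

Extrapolated value = (4·A(h/2) − A(h)) / (4 − 1)
= (4·(-1.37905) − (-1.43496)) / 3
= -4.08124 / 3 = -1.36041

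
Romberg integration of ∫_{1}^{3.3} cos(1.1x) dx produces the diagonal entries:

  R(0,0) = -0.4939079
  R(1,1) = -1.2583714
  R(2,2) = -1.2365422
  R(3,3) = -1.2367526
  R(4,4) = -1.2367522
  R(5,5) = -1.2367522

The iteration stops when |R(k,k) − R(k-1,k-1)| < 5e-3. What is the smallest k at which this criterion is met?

|R(1,1) − R(0,0)| = 0.7644635 ≥ 5e-3
|R(2,2) − R(1,1)| = 0.0218292 ≥ 5e-3
|R(3,3) − R(2,2)| = 0.0002104 < 5e-3

k = 3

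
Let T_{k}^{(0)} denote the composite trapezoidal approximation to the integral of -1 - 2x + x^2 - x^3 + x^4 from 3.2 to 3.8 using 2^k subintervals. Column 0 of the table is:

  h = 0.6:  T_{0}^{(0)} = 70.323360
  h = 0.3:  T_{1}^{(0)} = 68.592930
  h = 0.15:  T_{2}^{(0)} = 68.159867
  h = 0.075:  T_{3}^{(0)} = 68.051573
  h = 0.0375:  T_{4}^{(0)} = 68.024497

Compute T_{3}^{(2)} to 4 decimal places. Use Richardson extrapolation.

68.0155

Richardson extrapolation on the trapezoidal column (denominator 4−1=3):
T_{2}^{(1)} = 68.159867 + (68.159867 − 68.592930)/3 = 68.015513
T_{3}^{(1)} = 68.051573 + (68.051573 − 68.159867)/3 = 68.015475
T_{3}^{(2)} = (16·68.015475 − 68.015513) / 15 = 68.015472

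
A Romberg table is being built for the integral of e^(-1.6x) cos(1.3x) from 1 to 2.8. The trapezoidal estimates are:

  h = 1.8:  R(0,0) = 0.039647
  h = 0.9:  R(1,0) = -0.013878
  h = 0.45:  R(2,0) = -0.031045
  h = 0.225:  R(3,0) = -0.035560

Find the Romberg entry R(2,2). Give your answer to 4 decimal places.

R(1,1) = (4·(-0.013878) − 0.039647) / 3 = -0.031720
R(2,1) = (4·(-0.031045) − (-0.013878)) / 3 = -0.036767
R(2,2) = -0.036767 + (-0.036767 − (-0.031720))/15 = -0.037103

-0.0371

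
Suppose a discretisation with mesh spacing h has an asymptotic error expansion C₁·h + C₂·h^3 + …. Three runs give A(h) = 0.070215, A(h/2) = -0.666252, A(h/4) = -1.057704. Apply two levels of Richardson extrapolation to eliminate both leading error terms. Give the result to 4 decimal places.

-1.4558

First eliminate the h term (factor 2^1 = 2):
  B₁ = (2·(-0.666252) − 0.070215)/1 = -1.402719
  B₂ = (2·(-1.057704) − (-0.666252))/1 = -1.449156
Then eliminate the h^3 term (factor 2^3 = 8):
  (8·(-1.449156) − (-1.402719))/7 = -1.455790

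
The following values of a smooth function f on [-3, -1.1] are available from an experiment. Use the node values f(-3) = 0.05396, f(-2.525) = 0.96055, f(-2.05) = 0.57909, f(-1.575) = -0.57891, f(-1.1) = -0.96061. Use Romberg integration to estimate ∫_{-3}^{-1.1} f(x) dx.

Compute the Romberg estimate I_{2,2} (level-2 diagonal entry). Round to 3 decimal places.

0.271

I_{0,0} (trapezoid, 1 panel, h=1.9000): -0.86132
I_{1,0} (trapezoid, 2 panels, h=0.9500): 0.11948
I_{2,0} (trapezoid, 4 panels, h=0.4750): 0.24102
I_{1,1} = 0.11948 + (0.11948 − (-0.86132))/3 = 0.44641
I_{2,1} = 0.24102 + (0.24102 − 0.11948)/3 = 0.28153
I_{2,2} = 0.28153 + (0.28153 − 0.44641)/15 = 0.27054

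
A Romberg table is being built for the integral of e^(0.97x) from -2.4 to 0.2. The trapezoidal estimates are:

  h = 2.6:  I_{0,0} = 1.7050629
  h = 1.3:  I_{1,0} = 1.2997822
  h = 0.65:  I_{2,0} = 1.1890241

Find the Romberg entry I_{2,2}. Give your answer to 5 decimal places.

1.15127

Richardson extrapolation on the trapezoidal column (denominator 4−1=3):
I_{1,1} = (4·1.2997822 − 1.7050629) / 3 = 1.1646886
I_{2,1} = (4·1.1890241 − 1.2997822) / 3 = 1.1521047
I_{2,2} = 1.1521047 + (1.1521047 − 1.1646886)/15 = 1.1512658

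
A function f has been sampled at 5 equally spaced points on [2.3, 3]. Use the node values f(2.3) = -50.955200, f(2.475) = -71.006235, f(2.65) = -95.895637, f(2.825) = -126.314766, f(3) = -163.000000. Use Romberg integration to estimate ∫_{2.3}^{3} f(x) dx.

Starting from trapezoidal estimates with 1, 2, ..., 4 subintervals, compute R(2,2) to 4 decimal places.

-69.7099

R(0,0) (trapezoid, 1 panel, h=0.7000): -74.884320
R(1,0) (trapezoid, 2 panels, h=0.3500): -71.005633
R(2,0) (trapezoid, 4 panels, h=0.1750): -70.033992
R(1,1) = -71.005633 + (-71.005633 − (-74.884320))/3 = -69.712737
R(2,1) = -70.033992 + (-70.033992 − (-71.005633))/3 = -69.710112
R(2,2) = -69.710112 + (-69.710112 − (-69.712737))/15 = -69.709937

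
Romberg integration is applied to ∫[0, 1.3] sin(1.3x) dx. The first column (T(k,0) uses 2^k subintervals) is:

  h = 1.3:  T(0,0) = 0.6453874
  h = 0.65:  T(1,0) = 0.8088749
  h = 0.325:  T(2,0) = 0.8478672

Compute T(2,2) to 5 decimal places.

Richardson extrapolation on the trapezoidal column (denominator 4−1=3):
T(1,1) = (4·0.8088749 − 0.6453874) / 3 = 0.8633707
T(2,1) = 0.8478672 + (0.8478672 − 0.8088749)/3 = 0.8608646
T(2,2) = (16·0.8608646 − 0.8633707) / 15 = 0.8606975

0.86070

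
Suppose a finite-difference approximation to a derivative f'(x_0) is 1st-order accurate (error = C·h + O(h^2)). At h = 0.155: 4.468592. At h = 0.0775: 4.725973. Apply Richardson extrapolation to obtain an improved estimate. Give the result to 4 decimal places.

4.9834

The leading error scales as h; refining by a factor of 2 reduces it by 2^1 = 2.
Extrapolated value = (2·A(h/2) − A(h)) / (2 − 1)
= (2·4.725973 − 4.468592) / 1
= 4.983354 / 1 = 4.983354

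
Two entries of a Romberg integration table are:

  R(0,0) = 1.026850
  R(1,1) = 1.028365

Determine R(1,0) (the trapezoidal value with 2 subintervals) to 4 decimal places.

From R(1,1) = (4·R(1,0) − R(0,0))/3, solve for R(1,0):
4·R(1,0) = 3·1.028365 + 1.026850 = 4.111945
R(1,0) = 1.027986

1.0280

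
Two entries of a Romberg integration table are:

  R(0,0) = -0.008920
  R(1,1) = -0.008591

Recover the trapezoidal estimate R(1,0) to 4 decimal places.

From R(1,1) = (4·R(1,0) − R(0,0))/3, solve for R(1,0):
4·R(1,0) = 3·(-0.008591) + (-0.008920) = -0.034693
R(1,0) = -0.008673

-0.0087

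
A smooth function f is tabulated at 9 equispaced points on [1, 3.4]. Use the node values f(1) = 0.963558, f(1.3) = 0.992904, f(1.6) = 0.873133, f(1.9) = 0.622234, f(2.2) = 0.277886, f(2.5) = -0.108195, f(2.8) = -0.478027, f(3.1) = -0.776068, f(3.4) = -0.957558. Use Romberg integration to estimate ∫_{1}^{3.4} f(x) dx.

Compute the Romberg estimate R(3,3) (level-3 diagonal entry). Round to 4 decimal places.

R(0,0) (trapezoid, 1 panel, h=2.4000): 0.007200
R(1,0) (trapezoid, 2 panels, h=1.2000): 0.337063
R(2,0) (trapezoid, 4 panels, h=0.6000): 0.405595
R(3,0) (trapezoid, 8 panels, h=0.3000): 0.422060
R(1,1) = 0.337063 + (0.337063 − 0.007200)/3 = 0.447017
R(2,1) = 0.405595 + (0.405595 − 0.337063)/3 = 0.428439
R(3,1) = 0.422060 + (0.422060 − 0.405595)/3 = 0.427548
R(2,2) = 0.428439 + (0.428439 − 0.447017)/15 = 0.427200
R(3,2) = 0.427548 + (0.427548 − 0.428439)/15 = 0.427489
R(3,3) = 0.427489 + (0.427489 − 0.427200)/63 = 0.427494

0.4275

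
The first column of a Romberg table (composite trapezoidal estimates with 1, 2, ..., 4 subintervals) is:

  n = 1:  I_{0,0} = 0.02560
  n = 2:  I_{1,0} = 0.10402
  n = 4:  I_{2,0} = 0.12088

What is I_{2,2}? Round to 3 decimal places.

0.126

Richardson extrapolation on the trapezoidal column (denominator 4−1=3):
I_{1,1} = (4·0.10402 − 0.02560) / 3 = 0.13016
I_{2,1} = 0.12088 + (0.12088 − 0.10402)/3 = 0.12650
I_{2,2} = 0.12650 + (0.12650 − 0.13016)/15 = 0.12626
(Column j=1 coincides with Simpson's rule on the same nodes.)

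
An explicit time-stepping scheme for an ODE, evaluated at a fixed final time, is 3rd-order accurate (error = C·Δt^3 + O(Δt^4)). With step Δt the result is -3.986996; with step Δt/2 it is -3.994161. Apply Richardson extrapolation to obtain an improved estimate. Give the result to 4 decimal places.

Extrapolated value = (8·A(Δt/2) − A(Δt)) / (8 − 1)
= (8·(-3.994161) − (-3.986996)) / 7
= -27.966292 / 7 = -3.995185

-3.9952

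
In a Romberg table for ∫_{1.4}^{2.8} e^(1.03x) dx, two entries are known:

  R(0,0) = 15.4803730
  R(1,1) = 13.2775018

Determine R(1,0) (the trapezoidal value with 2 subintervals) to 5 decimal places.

13.82822

From R(1,1) = (4·R(1,0) − R(0,0))/3, solve for R(1,0):
4·R(1,0) = 3·13.2775018 + 15.4803730 = 55.3128784
R(1,0) = 13.8282196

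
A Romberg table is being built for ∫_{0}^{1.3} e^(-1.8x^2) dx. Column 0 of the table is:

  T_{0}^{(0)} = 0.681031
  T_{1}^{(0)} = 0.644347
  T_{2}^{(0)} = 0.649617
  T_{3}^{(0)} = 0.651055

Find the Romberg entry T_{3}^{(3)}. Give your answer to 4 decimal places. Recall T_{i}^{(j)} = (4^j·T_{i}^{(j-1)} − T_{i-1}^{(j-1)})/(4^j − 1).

T_{1}^{(1)} = (4·0.644347 − 0.681031) / 3 = 0.632119
T_{2}^{(1)} = (4·0.649617 − 0.644347) / 3 = 0.651374
T_{3}^{(1)} = (4·0.651055 − 0.649617) / 3 = 0.651534
T_{2}^{(2)} = 0.651374 + (0.651374 − 0.632119)/15 = 0.652658
T_{3}^{(2)} = (16·0.651534 − 0.651374) / 15 = 0.651545
T_{3}^{(3)} = (64·0.651545 − 0.652658) / 63 = 0.651527

0.6515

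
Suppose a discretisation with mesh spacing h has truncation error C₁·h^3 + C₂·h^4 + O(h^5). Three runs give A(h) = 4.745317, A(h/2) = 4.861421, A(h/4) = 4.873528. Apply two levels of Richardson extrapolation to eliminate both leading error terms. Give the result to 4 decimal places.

4.8751

First eliminate the h^3 term (factor 2^3 = 8):
  B₁ = (8·4.861421 − 4.745317)/7 = 4.878007
  B₂ = (8·4.873528 − 4.861421)/7 = 4.875258
Then eliminate the h^4 term (factor 2^4 = 16):
  (16·4.875258 − 4.878007)/15 = 4.875075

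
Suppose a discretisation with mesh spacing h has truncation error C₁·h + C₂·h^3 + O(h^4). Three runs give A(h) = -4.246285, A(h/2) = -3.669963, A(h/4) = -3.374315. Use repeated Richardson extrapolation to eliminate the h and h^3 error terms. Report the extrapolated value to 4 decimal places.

-3.0765

First eliminate the h term (factor 2^1 = 2):
  B₁ = (2·(-3.669963) − (-4.246285))/1 = -3.093641
  B₂ = (2·(-3.374315) − (-3.669963))/1 = -3.078667
Then eliminate the h^3 term (factor 2^3 = 8):
  (8·(-3.078667) − (-3.093641))/7 = -3.076528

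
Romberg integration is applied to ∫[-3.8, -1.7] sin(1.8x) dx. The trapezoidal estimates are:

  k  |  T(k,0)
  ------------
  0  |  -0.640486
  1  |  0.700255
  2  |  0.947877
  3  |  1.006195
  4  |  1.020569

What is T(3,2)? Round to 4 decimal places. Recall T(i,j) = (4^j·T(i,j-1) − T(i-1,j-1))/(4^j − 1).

1.0253

T(2,1) = (4·0.947877 − 0.700255) / 3 = 1.030418
T(3,1) = 1.006195 + (1.006195 − 0.947877)/3 = 1.025634
T(3,2) = 1.025634 + (1.025634 − 1.030418)/15 = 1.025315
(Column j=1 coincides with Simpson's rule on the same nodes.)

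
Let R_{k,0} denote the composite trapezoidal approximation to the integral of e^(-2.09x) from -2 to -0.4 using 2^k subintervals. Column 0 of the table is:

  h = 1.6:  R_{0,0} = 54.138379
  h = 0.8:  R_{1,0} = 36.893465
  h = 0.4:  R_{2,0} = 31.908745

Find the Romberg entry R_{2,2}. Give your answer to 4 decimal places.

30.1873

R_{1,1} = 36.893465 + (36.893465 − 54.138379)/3 = 31.145160
R_{2,1} = (4·31.908745 − 36.893465) / 3 = 30.247172
R_{2,2} = 30.247172 + (30.247172 − 31.145160)/15 = 30.187306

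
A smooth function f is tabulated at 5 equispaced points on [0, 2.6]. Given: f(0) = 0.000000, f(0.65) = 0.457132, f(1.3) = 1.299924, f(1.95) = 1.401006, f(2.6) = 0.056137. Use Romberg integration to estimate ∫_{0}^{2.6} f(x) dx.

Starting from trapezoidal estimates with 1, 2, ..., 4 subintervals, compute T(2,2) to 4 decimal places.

2.1797

T(0,0) (trapezoid, 1 panel, h=2.6000): 0.072978
T(1,0) (trapezoid, 2 panels, h=1.3000): 1.726390
T(2,0) (trapezoid, 4 panels, h=0.6500): 2.070985
T(1,1) = 1.726390 + (1.726390 − 0.072978)/3 = 2.277527
T(2,1) = 2.070985 + (2.070985 − 1.726390)/3 = 2.185850
T(2,2) = 2.185850 + (2.185850 − 2.277527)/15 = 2.179738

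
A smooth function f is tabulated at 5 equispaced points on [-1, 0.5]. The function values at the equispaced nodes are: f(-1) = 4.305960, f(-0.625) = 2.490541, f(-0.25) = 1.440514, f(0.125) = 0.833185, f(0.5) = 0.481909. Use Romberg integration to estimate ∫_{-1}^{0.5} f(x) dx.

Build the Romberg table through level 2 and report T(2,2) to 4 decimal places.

2.6193

T(0,0) (trapezoid, 1 panel, h=1.5000): 3.590902
T(1,0) (trapezoid, 2 panels, h=0.7500): 2.875836
T(2,0) (trapezoid, 4 panels, h=0.3750): 2.684315
T(1,1) = 2.875836 + (2.875836 − 3.590902)/3 = 2.637481
T(2,1) = 2.684315 + (2.684315 − 2.875836)/3 = 2.620475
T(2,2) = 2.620475 + (2.620475 − 2.637481)/15 = 2.619341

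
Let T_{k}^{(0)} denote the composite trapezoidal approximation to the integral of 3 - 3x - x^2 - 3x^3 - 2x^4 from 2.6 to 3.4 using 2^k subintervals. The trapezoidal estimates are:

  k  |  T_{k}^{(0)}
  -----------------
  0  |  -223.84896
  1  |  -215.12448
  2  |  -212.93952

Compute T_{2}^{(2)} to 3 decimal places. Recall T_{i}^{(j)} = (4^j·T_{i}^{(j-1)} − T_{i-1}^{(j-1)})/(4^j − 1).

Richardson extrapolation on the trapezoidal column (denominator 4−1=3):
T_{1}^{(1)} = -215.12448 + (-215.12448 − (-223.84896))/3 = -212.21632
T_{2}^{(1)} = -212.93952 + (-212.93952 − (-215.12448))/3 = -212.21120
T_{2}^{(2)} = (16·(-212.21120) − (-212.21632)) / 15 = -212.21086

-212.211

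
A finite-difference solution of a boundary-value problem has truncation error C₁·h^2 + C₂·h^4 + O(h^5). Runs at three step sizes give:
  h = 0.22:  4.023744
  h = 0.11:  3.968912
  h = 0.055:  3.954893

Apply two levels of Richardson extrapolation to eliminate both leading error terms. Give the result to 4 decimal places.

3.9502

First eliminate the h^2 term (factor 2^2 = 4):
  B₁ = (4·3.968912 − 4.023744)/3 = 3.950635
  B₂ = (4·3.954893 − 3.968912)/3 = 3.950220
Then eliminate the h^4 term (factor 2^4 = 16):
  (16·3.950220 − 3.950635)/15 = 3.950192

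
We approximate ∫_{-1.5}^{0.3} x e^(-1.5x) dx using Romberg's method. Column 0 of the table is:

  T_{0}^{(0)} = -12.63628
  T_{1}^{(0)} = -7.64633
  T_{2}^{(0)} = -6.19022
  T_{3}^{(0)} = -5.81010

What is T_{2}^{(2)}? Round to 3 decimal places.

-5.686

T_{1}^{(1)} = -7.64633 + (-7.64633 − (-12.63628))/3 = -5.98301
T_{2}^{(1)} = -6.19022 + (-6.19022 − (-7.64633))/3 = -5.70485
T_{2}^{(2)} = -5.70485 + (-5.70485 − (-5.98301))/15 = -5.68631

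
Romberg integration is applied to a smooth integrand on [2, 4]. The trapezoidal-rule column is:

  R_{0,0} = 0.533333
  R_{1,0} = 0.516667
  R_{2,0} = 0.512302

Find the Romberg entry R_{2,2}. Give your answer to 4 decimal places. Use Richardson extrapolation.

Richardson extrapolation on the trapezoidal column (denominator 4−1=3):
R_{1,1} = (4·0.516667 − 0.533333) / 3 = 0.511112
R_{2,1} = 0.512302 + (0.512302 − 0.516667)/3 = 0.510847
R_{2,2} = (16·0.510847 − 0.511112) / 15 = 0.510829
(Column j=1 coincides with Simpson's rule on the same nodes.)

0.5108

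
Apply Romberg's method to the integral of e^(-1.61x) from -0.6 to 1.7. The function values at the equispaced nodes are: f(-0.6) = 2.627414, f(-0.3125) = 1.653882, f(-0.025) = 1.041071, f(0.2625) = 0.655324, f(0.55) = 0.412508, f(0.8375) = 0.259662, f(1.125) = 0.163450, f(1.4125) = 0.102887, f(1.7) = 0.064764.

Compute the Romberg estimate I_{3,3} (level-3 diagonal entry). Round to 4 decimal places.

I_{0,0} (trapezoid, 1 panel, h=2.3000): 3.096005
I_{1,0} (trapezoid, 2 panels, h=1.1500): 2.022387
I_{2,0} (trapezoid, 4 panels, h=0.5750): 1.703793
I_{3,0} (trapezoid, 8 panels, h=0.2875): 1.620026
I_{1,1} = 2.022387 + (2.022387 − 3.096005)/3 = 1.664514
I_{2,1} = 1.703793 + (1.703793 − 2.022387)/3 = 1.597595
I_{3,1} = 1.620026 + (1.620026 − 1.703793)/3 = 1.592104
I_{2,2} = 1.597595 + (1.597595 − 1.664514)/15 = 1.593134
I_{3,2} = 1.592104 + (1.592104 − 1.597595)/15 = 1.591738
I_{3,3} = 1.591738 + (1.591738 − 1.593134)/63 = 1.591716

1.5917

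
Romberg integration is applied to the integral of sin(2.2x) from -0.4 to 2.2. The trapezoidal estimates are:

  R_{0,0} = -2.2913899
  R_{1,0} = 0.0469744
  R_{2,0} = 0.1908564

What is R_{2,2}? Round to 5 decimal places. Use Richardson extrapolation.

0.19964

Richardson extrapolation on the trapezoidal column (denominator 4−1=3):
R_{1,1} = (4·0.0469744 − (-2.2913899)) / 3 = 0.8264292
R_{2,1} = (4·0.1908564 − 0.0469744) / 3 = 0.2388171
R_{2,2} = 0.2388171 + (0.2388171 − 0.8264292)/15 = 0.1996430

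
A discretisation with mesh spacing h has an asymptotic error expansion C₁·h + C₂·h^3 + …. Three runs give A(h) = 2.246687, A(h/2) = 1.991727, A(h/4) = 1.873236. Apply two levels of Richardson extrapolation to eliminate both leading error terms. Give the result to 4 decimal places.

1.7573

First eliminate the h term (factor 2^1 = 2):
  B₁ = (2·1.991727 − 2.246687)/1 = 1.736767
  B₂ = (2·1.873236 − 1.991727)/1 = 1.754745
Then eliminate the h^3 term (factor 2^3 = 8):
  (8·1.754745 − 1.736767)/7 = 1.757313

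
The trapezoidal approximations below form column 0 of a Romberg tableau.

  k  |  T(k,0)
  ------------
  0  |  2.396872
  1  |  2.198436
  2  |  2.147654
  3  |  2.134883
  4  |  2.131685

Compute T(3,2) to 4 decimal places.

Richardson extrapolation on the trapezoidal column (denominator 4−1=3):
T(2,1) = 2.147654 + (2.147654 − 2.198436)/3 = 2.130727
T(3,1) = 2.134883 + (2.134883 − 2.147654)/3 = 2.130626
T(3,2) = (16·2.130626 − 2.130727) / 15 = 2.130619

2.1306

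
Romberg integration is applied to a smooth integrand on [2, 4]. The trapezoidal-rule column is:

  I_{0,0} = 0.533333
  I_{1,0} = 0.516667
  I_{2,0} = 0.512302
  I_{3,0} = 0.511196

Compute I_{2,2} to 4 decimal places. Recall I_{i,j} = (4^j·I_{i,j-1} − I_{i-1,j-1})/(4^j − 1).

I_{1,1} = 0.516667 + (0.516667 − 0.533333)/3 = 0.511112
I_{2,1} = 0.512302 + (0.512302 − 0.516667)/3 = 0.510847
I_{2,2} = (16·0.510847 − 0.511112) / 15 = 0.510829

0.5108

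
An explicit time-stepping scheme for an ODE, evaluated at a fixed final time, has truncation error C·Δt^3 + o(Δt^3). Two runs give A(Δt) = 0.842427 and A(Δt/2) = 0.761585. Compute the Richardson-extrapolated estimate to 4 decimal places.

Extrapolated value = (8·A(Δt/2) − A(Δt)) / (8 − 1)
= (8·0.761585 − 0.842427) / 7
= 5.250253 / 7 = 0.750036

0.7500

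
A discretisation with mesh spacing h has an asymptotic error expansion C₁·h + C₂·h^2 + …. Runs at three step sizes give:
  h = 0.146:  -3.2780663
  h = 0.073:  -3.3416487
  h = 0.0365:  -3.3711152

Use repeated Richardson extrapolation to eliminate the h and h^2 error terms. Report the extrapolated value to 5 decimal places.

First eliminate the h term (factor 2^1 = 2):
  B₁ = (2·(-3.3416487) − (-3.2780663))/1 = -3.4052311
  B₂ = (2·(-3.3711152) − (-3.3416487))/1 = -3.4005817
Then eliminate the h^2 term (factor 2^2 = 4):
  (4·(-3.4005817) − (-3.4052311))/3 = -3.3990319

-3.39903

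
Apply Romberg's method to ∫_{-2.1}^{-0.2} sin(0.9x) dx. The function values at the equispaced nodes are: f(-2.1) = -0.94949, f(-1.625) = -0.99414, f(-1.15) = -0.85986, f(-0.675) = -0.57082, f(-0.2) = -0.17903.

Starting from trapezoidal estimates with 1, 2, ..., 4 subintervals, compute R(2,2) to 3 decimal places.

-1.442

R(0,0) (trapezoid, 1 panel, h=1.9000): -1.07209
R(1,0) (trapezoid, 2 panels, h=0.9500): -1.35291
R(2,0) (trapezoid, 4 panels, h=0.4750): -1.41981
R(1,1) = -1.35291 + (-1.35291 − (-1.07209))/3 = -1.44652
R(2,1) = -1.41981 + (-1.41981 − (-1.35291))/3 = -1.44211
R(2,2) = -1.44211 + (-1.44211 − (-1.44652))/15 = -1.44182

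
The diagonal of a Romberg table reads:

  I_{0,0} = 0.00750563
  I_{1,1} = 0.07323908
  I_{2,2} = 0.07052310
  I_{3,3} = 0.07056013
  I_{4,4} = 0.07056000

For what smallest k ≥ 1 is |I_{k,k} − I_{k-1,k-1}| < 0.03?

|I_{1,1} − I_{0,0}| = 0.06573345 ≥ 0.03
|I_{2,2} − I_{1,1}| = 0.00271598 < 0.03

k = 2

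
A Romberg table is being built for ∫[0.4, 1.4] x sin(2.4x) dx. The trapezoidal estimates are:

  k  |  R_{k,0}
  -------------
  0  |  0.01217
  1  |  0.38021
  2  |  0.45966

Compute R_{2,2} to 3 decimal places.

R_{1,1} = 0.38021 + (0.38021 − 0.01217)/3 = 0.50289
R_{2,1} = (4·0.45966 − 0.38021) / 3 = 0.48614
R_{2,2} = 0.48614 + (0.48614 − 0.50289)/15 = 0.48502
(Column j=1 coincides with Simpson's rule on the same nodes.)

0.485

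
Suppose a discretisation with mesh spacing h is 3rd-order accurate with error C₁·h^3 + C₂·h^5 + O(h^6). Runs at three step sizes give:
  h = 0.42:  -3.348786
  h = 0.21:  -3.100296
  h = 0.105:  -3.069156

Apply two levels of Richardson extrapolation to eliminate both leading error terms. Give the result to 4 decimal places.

First eliminate the h^3 term (factor 2^3 = 8):
  B₁ = (8·(-3.100296) − (-3.348786))/7 = -3.064797
  B₂ = (8·(-3.069156) − (-3.100296))/7 = -3.064707
Then eliminate the h^5 term (factor 2^5 = 32):
  (32·(-3.064707) − (-3.064797))/31 = -3.064704

-3.0647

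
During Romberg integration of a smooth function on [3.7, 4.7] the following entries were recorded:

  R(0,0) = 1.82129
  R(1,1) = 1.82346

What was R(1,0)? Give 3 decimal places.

1.823

From R(1,1) = (4·R(1,0) − R(0,0))/3, solve for R(1,0):
4·R(1,0) = 3·1.82346 + 1.82129 = 7.29167
R(1,0) = 1.82292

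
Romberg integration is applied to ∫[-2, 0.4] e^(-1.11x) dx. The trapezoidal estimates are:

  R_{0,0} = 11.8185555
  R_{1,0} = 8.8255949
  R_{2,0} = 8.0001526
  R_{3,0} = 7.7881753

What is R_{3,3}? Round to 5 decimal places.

7.71700

Richardson extrapolation on the trapezoidal column (denominator 4−1=3):
R_{1,1} = (4·8.8255949 − 11.8185555) / 3 = 7.8279414
R_{2,1} = 8.0001526 + (8.0001526 − 8.8255949)/3 = 7.7250052
R_{3,1} = 7.7881753 + (7.7881753 − 8.0001526)/3 = 7.7175162
R_{2,2} = 7.7250052 + (7.7250052 − 7.8279414)/15 = 7.7181428
R_{3,2} = (16·7.7175162 − 7.7250052) / 15 = 7.7170169
R_{3,3} = (64·7.7170169 − 7.7181428) / 63 = 7.7169990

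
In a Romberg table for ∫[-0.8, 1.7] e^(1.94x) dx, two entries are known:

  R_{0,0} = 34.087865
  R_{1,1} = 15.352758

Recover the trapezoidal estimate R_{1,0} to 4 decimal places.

20.0365

From R_{1,1} = (4·R_{1,0} − R_{0,0})/3, solve for R_{1,0}:
4·R_{1,0} = 3·15.352758 + 34.087865 = 80.146139
R_{1,0} = 20.036535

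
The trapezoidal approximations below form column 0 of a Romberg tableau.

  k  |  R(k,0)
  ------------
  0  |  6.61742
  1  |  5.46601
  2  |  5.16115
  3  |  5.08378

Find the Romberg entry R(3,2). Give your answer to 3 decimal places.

5.058

Richardson extrapolation on the trapezoidal column (denominator 4−1=3):
R(2,1) = 5.16115 + (5.16115 − 5.46601)/3 = 5.05953
R(3,1) = (4·5.08378 − 5.16115) / 3 = 5.05799
R(3,2) = 5.05799 + (5.05799 − 5.05953)/15 = 5.05789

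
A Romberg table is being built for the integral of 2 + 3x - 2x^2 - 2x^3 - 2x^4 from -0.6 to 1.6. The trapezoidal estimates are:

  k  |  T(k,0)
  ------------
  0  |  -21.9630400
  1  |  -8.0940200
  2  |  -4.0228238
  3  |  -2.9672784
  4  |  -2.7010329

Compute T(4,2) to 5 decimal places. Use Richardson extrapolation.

T(3,1) = -2.9672784 + (-2.9672784 − (-4.0228238))/3 = -2.6154299
T(4,1) = (4·(-2.7010329) − (-2.9672784)) / 3 = -2.6122844
T(4,2) = (16·(-2.6122844) − (-2.6154299)) / 15 = -2.6120747

-2.61207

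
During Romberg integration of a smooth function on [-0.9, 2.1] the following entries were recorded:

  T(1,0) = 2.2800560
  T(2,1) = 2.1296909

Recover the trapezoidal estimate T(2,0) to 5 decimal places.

From T(2,1) = (4·T(2,0) − T(1,0))/3, solve for T(2,0):
4·T(2,0) = 3·2.1296909 + 2.2800560 = 8.6691287
T(2,0) = 2.1672822

2.16728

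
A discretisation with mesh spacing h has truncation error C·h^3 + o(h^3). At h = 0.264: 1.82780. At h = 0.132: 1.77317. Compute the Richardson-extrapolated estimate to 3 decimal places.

1.765

Extrapolated value = (8·A(h/2) − A(h)) / (8 − 1)
= (8·1.77317 − 1.82780) / 7
= 12.35756 / 7 = 1.76537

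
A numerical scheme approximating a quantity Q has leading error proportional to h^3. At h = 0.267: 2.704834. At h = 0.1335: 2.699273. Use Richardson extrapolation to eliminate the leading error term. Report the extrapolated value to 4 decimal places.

2.6985

The leading error scales as h^3; refining by a factor of 2 reduces it by 2^3 = 8.
Extrapolated value = (8·A(h/2) − A(h)) / (8 − 1)
= (8·2.699273 − 2.704834) / 7
= 18.889350 / 7 = 2.698479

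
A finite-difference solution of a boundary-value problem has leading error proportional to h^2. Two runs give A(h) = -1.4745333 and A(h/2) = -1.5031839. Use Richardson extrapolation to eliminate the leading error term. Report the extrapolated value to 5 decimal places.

Extrapolated value = (4·A(h/2) − A(h)) / (4 − 1)
= (4·(-1.5031839) − (-1.4745333)) / 3
= -4.5382023 / 3 = -1.5127341

-1.51273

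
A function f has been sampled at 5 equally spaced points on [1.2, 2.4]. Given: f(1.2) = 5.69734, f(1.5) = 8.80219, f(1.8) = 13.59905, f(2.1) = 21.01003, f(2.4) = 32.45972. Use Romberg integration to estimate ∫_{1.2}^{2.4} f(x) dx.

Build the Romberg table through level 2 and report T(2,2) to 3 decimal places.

T(0,0) (trapezoid, 1 panel, h=1.2000): 22.89424
T(1,0) (trapezoid, 2 panels, h=0.6000): 19.60655
T(2,0) (trapezoid, 4 panels, h=0.3000): 18.74694
T(1,1) = 19.60655 + (19.60655 − 22.89424)/3 = 18.51065
T(2,1) = 18.74694 + (18.74694 − 19.60655)/3 = 18.46040
T(2,2) = 18.46040 + (18.46040 − 18.51065)/15 = 18.45705

18.457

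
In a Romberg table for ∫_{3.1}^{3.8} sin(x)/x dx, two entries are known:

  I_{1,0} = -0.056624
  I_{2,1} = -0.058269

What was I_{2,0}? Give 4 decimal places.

From I_{2,1} = (4·I_{2,0} − I_{1,0})/3, solve for I_{2,0}:
4·I_{2,0} = 3·(-0.058269) + (-0.056624) = -0.231431
I_{2,0} = -0.057858

-0.0579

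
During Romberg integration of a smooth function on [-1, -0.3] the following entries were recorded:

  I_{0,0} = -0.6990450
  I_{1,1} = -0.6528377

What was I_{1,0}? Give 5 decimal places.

From I_{1,1} = (4·I_{1,0} − I_{0,0})/3, solve for I_{1,0}:
4·I_{1,0} = 3·(-0.6528377) + (-0.6990450) = -2.6575581
I_{1,0} = -0.6643895

-0.66439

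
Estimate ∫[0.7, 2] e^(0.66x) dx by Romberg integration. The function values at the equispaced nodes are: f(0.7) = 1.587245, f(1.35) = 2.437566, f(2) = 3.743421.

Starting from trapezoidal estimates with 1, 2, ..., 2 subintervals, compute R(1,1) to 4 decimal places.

3.2675

R(0,0) (trapezoid, 1 panel, h=1.3000): 3.464933
R(1,0) (trapezoid, 2 panels, h=0.6500): 3.316884
R(1,1) = 3.316884 + (3.316884 − 3.464933)/3 = 3.267534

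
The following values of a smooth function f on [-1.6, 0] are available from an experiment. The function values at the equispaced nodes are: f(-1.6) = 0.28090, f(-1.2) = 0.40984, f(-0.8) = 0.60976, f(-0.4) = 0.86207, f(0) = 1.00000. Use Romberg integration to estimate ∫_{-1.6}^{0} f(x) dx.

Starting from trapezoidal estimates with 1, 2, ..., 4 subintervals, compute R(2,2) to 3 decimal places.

R(0,0) (trapezoid, 1 panel, h=1.6000): 1.02472
R(1,0) (trapezoid, 2 panels, h=0.8000): 1.00017
R(2,0) (trapezoid, 4 panels, h=0.4000): 1.00885
R(1,1) = 1.00017 + (1.00017 − 1.02472)/3 = 0.99199
R(2,1) = 1.00885 + (1.00885 − 1.00017)/3 = 1.01174
R(2,2) = 1.01174 + (1.01174 − 0.99199)/15 = 1.01306

1.013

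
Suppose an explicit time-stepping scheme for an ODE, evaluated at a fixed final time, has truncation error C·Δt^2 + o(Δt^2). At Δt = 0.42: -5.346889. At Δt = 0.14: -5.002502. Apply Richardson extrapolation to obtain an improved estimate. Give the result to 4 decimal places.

Extrapolated value = (9·A(Δt/3) − A(Δt)) / (9 − 1)
= (9·(-5.002502) − (-5.346889)) / 8
= -39.675629 / 8 = -4.959454

-4.9595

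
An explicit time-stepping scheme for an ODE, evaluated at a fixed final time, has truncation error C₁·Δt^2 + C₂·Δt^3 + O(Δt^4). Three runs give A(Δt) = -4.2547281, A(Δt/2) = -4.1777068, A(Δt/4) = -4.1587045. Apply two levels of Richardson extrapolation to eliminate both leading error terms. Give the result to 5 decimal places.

-4.15242

First eliminate the Δt^2 term (factor 2^2 = 4):
  B₁ = (4·(-4.1777068) − (-4.2547281))/3 = -4.1520330
  B₂ = (4·(-4.1587045) − (-4.1777068))/3 = -4.1523704
Then eliminate the Δt^3 term (factor 2^3 = 8):
  (8·(-4.1523704) − (-4.1520330))/7 = -4.1524186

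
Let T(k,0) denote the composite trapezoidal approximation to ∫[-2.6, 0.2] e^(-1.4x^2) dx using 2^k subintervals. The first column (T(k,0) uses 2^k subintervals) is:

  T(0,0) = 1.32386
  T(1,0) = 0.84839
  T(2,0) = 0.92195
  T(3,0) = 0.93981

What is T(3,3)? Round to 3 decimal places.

Richardson extrapolation on the trapezoidal column (denominator 4−1=3):
T(1,1) = (4·0.84839 − 1.32386) / 3 = 0.68990
T(2,1) = 0.92195 + (0.92195 − 0.84839)/3 = 0.94647
T(3,1) = 0.93981 + (0.93981 − 0.92195)/3 = 0.94576
T(2,2) = (16·0.94647 − 0.68990) / 15 = 0.96357
T(3,2) = 0.94576 + (0.94576 − 0.94647)/15 = 0.94571
T(3,3) = 0.94571 + (0.94571 − 0.96357)/63 = 0.94543

0.945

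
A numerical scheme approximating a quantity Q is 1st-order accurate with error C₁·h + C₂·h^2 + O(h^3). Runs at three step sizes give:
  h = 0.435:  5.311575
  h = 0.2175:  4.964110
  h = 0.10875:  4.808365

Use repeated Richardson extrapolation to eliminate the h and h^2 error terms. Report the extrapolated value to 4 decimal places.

4.6646

First eliminate the h term (factor 2^1 = 2):
  B₁ = (2·4.964110 − 5.311575)/1 = 4.616645
  B₂ = (2·4.808365 − 4.964110)/1 = 4.652620
Then eliminate the h^2 term (factor 2^2 = 4):
  (4·4.652620 − 4.616645)/3 = 4.664612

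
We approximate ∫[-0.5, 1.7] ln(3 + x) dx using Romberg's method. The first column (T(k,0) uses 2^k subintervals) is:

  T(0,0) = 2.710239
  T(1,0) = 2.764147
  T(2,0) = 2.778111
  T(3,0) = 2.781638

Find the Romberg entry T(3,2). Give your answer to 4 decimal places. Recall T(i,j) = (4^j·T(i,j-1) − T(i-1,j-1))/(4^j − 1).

T(2,1) = 2.778111 + (2.778111 − 2.764147)/3 = 2.782766
T(3,1) = (4·2.781638 − 2.778111) / 3 = 2.782814
T(3,2) = 2.782814 + (2.782814 − 2.782766)/15 = 2.782817
(Column j=1 coincides with Simpson's rule on the same nodes.)

2.7828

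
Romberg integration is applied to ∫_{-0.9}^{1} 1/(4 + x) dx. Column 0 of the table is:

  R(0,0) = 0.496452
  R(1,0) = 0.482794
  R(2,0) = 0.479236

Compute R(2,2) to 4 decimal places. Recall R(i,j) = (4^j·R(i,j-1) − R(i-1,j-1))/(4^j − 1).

Richardson extrapolation on the trapezoidal column (denominator 4−1=3):
R(1,1) = 0.482794 + (0.482794 − 0.496452)/3 = 0.478241
R(2,1) = (4·0.479236 − 0.482794) / 3 = 0.478050
R(2,2) = (16·0.478050 − 0.478241) / 15 = 0.478037

0.4780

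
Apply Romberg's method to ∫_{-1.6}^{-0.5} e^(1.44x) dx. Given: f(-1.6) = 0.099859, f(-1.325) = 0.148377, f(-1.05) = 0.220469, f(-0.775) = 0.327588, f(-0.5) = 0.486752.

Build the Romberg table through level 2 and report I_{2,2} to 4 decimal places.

I_{0,0} (trapezoid, 1 panel, h=1.1000): 0.322636
I_{1,0} (trapezoid, 2 panels, h=0.5500): 0.282576
I_{2,0} (trapezoid, 4 panels, h=0.2750): 0.272178
I_{1,1} = 0.282576 + (0.282576 − 0.322636)/3 = 0.269223
I_{2,1} = 0.272178 + (0.272178 − 0.282576)/3 = 0.268712
I_{2,2} = 0.268712 + (0.268712 − 0.269223)/15 = 0.268678

0.2687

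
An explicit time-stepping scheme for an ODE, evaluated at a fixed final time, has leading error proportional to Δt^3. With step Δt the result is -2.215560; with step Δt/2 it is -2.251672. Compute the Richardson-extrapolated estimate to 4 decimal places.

Extrapolated value = (8·A(Δt/2) − A(Δt)) / (8 − 1)
= (8·(-2.251672) − (-2.215560)) / 7
= -15.797816 / 7 = -2.256831

-2.2568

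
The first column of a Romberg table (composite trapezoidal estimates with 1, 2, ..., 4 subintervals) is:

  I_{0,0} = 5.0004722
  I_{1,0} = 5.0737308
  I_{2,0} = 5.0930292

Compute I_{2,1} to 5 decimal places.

5.09946

I_{2,1} = 5.0930292 + (5.0930292 − 5.0737308)/3 = 5.0994620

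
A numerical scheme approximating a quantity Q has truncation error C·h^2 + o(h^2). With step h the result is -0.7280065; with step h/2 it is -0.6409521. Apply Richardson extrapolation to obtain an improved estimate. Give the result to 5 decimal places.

The leading error scales as h^2; refining by a factor of 2 reduces it by 2^2 = 4.
Extrapolated value = (4·A(h/2) − A(h)) / (4 − 1)
= (4·(-0.6409521) − (-0.7280065)) / 3
= -1.8358019 / 3 = -0.6119340

-0.61193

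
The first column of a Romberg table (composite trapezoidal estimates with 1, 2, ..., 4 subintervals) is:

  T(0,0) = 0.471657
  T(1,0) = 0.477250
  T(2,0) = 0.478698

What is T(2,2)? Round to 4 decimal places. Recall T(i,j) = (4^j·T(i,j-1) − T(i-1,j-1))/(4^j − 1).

0.4792

Richardson extrapolation on the trapezoidal column (denominator 4−1=3):
T(1,1) = (4·0.477250 − 0.471657) / 3 = 0.479114
T(2,1) = (4·0.478698 − 0.477250) / 3 = 0.479181
T(2,2) = (16·0.479181 − 0.479114) / 15 = 0.479185
(Column j=1 coincides with Simpson's rule on the same nodes.)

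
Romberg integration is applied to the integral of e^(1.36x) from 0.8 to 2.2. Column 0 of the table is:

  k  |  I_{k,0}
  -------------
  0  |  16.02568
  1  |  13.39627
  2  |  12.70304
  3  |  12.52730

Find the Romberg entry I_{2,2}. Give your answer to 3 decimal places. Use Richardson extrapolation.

12.469

Richardson extrapolation on the trapezoidal column (denominator 4−1=3):
I_{1,1} = (4·13.39627 − 16.02568) / 3 = 12.51980
I_{2,1} = (4·12.70304 − 13.39627) / 3 = 12.47196
I_{2,2} = 12.47196 + (12.47196 − 12.51980)/15 = 12.46877
(Column j=1 coincides with Simpson's rule on the same nodes.)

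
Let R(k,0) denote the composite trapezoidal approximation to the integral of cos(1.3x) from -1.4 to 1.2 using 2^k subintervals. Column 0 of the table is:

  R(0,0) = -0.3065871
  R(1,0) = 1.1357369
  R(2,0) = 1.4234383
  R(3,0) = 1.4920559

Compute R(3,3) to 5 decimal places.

Richardson extrapolation on the trapezoidal column (denominator 4−1=3):
R(1,1) = 1.1357369 + (1.1357369 − (-0.3065871))/3 = 1.6165116
R(2,1) = (4·1.4234383 − 1.1357369) / 3 = 1.5193388
R(3,1) = 1.4920559 + (1.4920559 − 1.4234383)/3 = 1.5149284
R(2,2) = 1.5193388 + (1.5193388 − 1.6165116)/15 = 1.5128606
R(3,2) = (16·1.5149284 − 1.5193388) / 15 = 1.5146344
R(3,3) = (64·1.5146344 − 1.5128606) / 63 = 1.5146626

1.51466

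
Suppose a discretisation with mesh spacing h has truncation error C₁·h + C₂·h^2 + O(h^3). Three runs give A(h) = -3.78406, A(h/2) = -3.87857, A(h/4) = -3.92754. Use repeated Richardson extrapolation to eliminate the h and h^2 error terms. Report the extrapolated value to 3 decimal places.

First eliminate the h term (factor 2^1 = 2):
  B₁ = (2·(-3.87857) − (-3.78406))/1 = -3.97308
  B₂ = (2·(-3.92754) − (-3.87857))/1 = -3.97651
Then eliminate the h^2 term (factor 2^2 = 4):
  (4·(-3.97651) − (-3.97308))/3 = -3.97765

-3.978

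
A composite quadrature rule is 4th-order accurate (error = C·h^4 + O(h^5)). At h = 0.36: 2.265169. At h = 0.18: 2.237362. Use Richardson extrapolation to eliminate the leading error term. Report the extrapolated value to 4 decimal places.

2.2355

Extrapolated value = (16·A(h/2) − A(h)) / (16 − 1)
= (16·2.237362 − 2.265169) / 15
= 33.532623 / 15 = 2.235508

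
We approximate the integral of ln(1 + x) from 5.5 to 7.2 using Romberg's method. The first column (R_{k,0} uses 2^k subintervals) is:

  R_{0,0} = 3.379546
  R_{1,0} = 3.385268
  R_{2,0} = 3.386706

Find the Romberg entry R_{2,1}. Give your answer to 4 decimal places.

3.3872

Richardson extrapolation on the trapezoidal column (denominator 4−1=3):
R_{2,1} = (4·3.386706 − 3.385268) / 3 = 3.387185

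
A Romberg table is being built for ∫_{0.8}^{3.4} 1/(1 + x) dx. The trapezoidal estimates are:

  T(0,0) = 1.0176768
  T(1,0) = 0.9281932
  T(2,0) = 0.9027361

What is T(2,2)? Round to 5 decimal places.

T(1,1) = (4·0.9281932 − 1.0176768) / 3 = 0.8983653
T(2,1) = (4·0.9027361 − 0.9281932) / 3 = 0.8942504
T(2,2) = 0.8942504 + (0.8942504 − 0.8983653)/15 = 0.8939761

0.89398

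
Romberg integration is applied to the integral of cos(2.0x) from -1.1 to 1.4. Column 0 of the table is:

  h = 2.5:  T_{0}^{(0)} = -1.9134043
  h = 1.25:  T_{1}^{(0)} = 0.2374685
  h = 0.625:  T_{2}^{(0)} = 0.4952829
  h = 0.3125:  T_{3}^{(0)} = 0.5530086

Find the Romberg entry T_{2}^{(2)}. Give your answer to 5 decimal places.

Richardson extrapolation on the trapezoidal column (denominator 4−1=3):
T_{1}^{(1)} = 0.2374685 + (0.2374685 − (-1.9134043))/3 = 0.9544261
T_{2}^{(1)} = 0.4952829 + (0.4952829 − 0.2374685)/3 = 0.5812210
T_{2}^{(2)} = 0.5812210 + (0.5812210 − 0.9544261)/15 = 0.5563407

0.55634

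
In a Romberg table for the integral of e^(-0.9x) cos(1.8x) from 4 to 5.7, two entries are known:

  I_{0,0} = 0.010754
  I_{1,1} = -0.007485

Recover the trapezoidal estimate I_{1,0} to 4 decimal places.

From I_{1,1} = (4·I_{1,0} − I_{0,0})/3, solve for I_{1,0}:
4·I_{1,0} = 3·(-0.007485) + 0.010754 = -0.011701
I_{1,0} = -0.002925

-0.0029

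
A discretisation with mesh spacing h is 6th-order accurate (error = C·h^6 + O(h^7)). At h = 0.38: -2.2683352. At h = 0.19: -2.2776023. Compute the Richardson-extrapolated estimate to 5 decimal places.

-2.27775

Extrapolated value = (64·A(h/2) − A(h)) / (64 − 1)
= (64·(-2.2776023) − (-2.2683352)) / 63
= -143.4982120 / 63 = -2.2777494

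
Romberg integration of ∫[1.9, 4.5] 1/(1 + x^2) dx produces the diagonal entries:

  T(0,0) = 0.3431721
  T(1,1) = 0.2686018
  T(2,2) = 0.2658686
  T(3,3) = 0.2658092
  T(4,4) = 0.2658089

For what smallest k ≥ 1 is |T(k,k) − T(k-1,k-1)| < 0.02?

k = 2

|T(1,1) − T(0,0)| = 0.0745703 ≥ 0.02
|T(2,2) − T(1,1)| = 0.0027332 < 0.02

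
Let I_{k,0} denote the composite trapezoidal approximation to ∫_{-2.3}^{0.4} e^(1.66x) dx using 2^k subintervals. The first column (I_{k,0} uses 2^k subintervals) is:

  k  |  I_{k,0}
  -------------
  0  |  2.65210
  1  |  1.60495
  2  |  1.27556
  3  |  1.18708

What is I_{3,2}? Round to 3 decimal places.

I_{2,1} = 1.27556 + (1.27556 − 1.60495)/3 = 1.16576
I_{3,1} = 1.18708 + (1.18708 − 1.27556)/3 = 1.15759
I_{3,2} = (16·1.15759 − 1.16576) / 15 = 1.15705

1.157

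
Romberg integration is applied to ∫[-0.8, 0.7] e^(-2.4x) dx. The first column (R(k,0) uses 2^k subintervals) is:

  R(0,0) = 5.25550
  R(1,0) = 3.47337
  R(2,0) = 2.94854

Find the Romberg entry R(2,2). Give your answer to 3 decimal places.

Richardson extrapolation on the trapezoidal column (denominator 4−1=3):
R(1,1) = (4·3.47337 − 5.25550) / 3 = 2.87933
R(2,1) = 2.94854 + (2.94854 − 3.47337)/3 = 2.77360
R(2,2) = (16·2.77360 − 2.87933) / 15 = 2.76655

2.767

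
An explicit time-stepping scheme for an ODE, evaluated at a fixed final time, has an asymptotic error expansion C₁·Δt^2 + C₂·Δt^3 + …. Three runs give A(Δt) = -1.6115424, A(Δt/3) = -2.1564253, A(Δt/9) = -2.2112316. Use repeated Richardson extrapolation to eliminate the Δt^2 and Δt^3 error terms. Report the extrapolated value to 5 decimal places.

-2.21783

First eliminate the Δt^2 term (factor 3^2 = 9):
  B₁ = (9·(-2.1564253) − (-1.6115424))/8 = -2.2245357
  B₂ = (9·(-2.2112316) − (-2.1564253))/8 = -2.2180824
Then eliminate the Δt^3 term (factor 3^3 = 27):
  (27·(-2.2180824) − (-2.2245357))/26 = -2.2178342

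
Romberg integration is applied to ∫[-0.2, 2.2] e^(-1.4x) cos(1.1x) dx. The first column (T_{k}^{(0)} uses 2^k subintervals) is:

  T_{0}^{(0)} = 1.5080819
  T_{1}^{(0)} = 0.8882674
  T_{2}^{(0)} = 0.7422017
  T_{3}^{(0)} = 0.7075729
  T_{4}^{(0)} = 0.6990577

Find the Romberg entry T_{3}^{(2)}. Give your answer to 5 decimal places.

T_{2}^{(1)} = 0.7422017 + (0.7422017 − 0.8882674)/3 = 0.6935131
T_{3}^{(1)} = 0.7075729 + (0.7075729 − 0.7422017)/3 = 0.6960300
T_{3}^{(2)} = 0.6960300 + (0.6960300 − 0.6935131)/15 = 0.6961978

0.69620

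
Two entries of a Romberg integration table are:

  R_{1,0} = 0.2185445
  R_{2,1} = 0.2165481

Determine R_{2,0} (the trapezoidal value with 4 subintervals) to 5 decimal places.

From R_{2,1} = (4·R_{2,0} − R_{1,0})/3, solve for R_{2,0}:
4·R_{2,0} = 3·0.2165481 + 0.2185445 = 0.8681888
R_{2,0} = 0.2170472

0.21705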